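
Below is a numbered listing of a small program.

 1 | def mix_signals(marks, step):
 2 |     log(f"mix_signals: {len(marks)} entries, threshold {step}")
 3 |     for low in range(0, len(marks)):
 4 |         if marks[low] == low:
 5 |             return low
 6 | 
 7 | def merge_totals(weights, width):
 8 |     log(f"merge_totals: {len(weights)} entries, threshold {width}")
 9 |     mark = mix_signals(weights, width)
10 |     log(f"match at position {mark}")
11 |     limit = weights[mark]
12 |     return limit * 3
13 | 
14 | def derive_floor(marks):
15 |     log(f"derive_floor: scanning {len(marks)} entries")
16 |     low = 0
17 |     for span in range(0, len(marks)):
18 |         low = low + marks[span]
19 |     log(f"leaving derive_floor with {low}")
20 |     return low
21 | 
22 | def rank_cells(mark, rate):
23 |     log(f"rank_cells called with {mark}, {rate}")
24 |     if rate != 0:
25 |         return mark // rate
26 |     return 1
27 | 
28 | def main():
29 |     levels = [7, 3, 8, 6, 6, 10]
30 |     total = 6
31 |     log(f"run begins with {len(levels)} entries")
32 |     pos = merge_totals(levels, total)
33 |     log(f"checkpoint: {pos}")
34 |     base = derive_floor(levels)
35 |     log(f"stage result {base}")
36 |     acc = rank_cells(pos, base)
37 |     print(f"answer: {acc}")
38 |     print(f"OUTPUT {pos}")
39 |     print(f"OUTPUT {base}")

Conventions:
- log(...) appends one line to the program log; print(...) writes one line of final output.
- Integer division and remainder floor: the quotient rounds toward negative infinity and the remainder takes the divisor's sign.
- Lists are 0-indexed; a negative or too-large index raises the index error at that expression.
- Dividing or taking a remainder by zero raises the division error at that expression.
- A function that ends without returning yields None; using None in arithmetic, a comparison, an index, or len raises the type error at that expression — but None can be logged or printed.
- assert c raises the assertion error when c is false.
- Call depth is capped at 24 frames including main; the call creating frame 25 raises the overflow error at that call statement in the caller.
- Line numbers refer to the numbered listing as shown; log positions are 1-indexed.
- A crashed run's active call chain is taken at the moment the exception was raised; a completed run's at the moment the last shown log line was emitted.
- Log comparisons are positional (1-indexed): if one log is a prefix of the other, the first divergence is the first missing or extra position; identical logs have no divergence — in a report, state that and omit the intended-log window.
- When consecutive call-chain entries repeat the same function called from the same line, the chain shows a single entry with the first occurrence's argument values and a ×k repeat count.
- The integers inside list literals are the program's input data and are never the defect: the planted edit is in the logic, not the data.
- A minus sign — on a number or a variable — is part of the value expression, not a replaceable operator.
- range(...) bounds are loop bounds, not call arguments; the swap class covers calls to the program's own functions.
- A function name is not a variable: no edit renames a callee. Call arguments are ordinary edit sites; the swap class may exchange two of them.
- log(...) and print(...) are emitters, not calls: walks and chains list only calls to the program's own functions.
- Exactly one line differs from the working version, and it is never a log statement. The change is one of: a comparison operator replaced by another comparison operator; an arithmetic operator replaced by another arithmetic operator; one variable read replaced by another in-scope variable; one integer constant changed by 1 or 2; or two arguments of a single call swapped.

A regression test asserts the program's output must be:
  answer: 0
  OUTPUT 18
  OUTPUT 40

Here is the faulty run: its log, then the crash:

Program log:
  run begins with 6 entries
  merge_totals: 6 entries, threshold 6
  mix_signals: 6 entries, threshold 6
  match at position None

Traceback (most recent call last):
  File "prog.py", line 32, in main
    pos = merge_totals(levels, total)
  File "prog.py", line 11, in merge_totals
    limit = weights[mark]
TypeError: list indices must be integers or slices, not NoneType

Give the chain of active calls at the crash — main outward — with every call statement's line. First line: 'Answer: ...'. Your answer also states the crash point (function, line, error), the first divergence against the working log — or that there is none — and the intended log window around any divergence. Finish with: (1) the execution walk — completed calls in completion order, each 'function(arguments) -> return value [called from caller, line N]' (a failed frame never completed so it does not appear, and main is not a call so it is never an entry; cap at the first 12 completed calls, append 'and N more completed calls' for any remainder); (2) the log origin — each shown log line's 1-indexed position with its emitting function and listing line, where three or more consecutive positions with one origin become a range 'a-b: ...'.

Answer: main -> merge_totals (called at line 32).
The tell: The earliest visible damage is log position 4 — 'match at position None' rather than the intended 'match at position 3'.
Crash: merge_totals, line 11, TypeError.
First divergence: position 4; shown 'match at position None' vs intended 'match at position 3'.
Intended log window:
  2: merge_totals: 6 entries, threshold 6
  3: mix_signals: 6 entries, threshold 6
  4: match at position 3
  5: checkpoint: 18
Execution walk:
  mix_signals([7, 3, 8, 6, 6, 10], 6) -> None  [called from merge_totals, line 9]
Log origins:
  1: logged in main at line 31
  2: logged in merge_totals at line 8
  3: logged in mix_signals at line 2
  4: logged in merge_totals at line 10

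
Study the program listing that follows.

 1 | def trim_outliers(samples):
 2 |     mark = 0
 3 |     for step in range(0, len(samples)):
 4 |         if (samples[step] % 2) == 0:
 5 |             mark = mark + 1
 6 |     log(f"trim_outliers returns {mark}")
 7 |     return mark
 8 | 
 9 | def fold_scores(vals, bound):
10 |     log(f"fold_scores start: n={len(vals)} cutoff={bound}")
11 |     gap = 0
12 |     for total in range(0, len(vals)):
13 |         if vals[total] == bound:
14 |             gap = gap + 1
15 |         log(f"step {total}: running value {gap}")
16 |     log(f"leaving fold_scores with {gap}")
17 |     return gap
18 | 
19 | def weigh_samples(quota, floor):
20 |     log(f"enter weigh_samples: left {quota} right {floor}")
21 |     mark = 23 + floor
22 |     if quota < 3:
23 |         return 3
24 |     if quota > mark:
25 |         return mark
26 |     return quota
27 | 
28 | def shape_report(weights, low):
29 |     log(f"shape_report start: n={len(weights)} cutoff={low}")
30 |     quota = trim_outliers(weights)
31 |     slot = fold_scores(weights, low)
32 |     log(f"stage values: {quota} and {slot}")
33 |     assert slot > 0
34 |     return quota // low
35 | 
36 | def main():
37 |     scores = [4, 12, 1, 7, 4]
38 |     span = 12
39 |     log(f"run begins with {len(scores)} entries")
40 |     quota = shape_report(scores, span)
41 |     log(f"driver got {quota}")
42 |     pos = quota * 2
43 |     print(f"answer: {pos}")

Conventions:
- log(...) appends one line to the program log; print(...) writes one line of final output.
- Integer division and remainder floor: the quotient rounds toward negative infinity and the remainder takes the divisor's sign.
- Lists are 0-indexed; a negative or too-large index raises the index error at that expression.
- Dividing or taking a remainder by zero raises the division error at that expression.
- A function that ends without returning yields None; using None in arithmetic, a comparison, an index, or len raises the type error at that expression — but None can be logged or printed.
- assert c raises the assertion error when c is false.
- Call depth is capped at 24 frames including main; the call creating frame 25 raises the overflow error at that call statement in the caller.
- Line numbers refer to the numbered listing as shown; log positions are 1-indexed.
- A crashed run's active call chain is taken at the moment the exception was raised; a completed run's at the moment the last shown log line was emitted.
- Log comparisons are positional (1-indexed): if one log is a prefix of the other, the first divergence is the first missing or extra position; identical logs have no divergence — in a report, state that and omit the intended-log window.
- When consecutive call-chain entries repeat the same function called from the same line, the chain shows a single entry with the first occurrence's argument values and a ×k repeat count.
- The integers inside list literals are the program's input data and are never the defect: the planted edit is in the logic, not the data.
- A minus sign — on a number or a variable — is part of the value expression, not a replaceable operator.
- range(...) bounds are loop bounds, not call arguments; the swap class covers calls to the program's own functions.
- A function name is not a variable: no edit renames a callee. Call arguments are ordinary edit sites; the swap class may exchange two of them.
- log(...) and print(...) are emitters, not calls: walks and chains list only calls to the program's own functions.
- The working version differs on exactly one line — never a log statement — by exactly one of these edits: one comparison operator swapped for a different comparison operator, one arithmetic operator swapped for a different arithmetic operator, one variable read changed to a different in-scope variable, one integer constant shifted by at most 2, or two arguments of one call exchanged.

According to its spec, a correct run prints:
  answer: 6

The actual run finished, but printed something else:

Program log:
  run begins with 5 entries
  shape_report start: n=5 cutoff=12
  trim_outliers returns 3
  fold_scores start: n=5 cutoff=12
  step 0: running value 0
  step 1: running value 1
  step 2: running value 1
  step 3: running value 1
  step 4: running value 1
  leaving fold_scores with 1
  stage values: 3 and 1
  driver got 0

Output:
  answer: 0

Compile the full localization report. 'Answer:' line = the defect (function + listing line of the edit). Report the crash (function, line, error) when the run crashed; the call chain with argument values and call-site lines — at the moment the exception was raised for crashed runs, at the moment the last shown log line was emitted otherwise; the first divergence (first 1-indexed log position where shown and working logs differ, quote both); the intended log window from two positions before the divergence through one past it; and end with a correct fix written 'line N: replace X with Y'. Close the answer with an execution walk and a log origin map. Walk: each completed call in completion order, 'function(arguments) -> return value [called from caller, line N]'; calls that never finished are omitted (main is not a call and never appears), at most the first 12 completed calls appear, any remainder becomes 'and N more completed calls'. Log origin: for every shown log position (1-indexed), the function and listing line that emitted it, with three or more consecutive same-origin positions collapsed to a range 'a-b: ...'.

Answer: the defect is in shape_report at line 34.
The tell: At log position 12 the runs split — shown 'driver got 0', but the working version logs 'driver got 3'.
Call chain: main.
First divergence: position 12 — the shown line 'driver got 0' should read 'driver got 3'.
Intended log window:
  10: leaving fold_scores with 1
  11: stage values: 3 and 1
  12: driver got 3
Execution walk:
  trim_outliers([4, 12, 1, 7, 4]) -> 3  [called from shape_report, line 30]
  fold_scores([4, 12, 1, 7, 4], 12) -> 1  [called from shape_report, line 31]
  shape_report([4, 12, 1, 7, 4], 12) -> 0  [called from main, line 40]
Origin of each log line:
  1: logged in main at line 39
  2: logged in shape_report at line 29
  3: logged in trim_outliers at line 6
  4: logged in fold_scores at line 10
  5-9: logged in fold_scores at line 15
  10: logged in fold_scores at line 16
  11: logged in shape_report at line 32
  12: logged in main at line 41
A correct fix: line 34: replace `low` with `slot`.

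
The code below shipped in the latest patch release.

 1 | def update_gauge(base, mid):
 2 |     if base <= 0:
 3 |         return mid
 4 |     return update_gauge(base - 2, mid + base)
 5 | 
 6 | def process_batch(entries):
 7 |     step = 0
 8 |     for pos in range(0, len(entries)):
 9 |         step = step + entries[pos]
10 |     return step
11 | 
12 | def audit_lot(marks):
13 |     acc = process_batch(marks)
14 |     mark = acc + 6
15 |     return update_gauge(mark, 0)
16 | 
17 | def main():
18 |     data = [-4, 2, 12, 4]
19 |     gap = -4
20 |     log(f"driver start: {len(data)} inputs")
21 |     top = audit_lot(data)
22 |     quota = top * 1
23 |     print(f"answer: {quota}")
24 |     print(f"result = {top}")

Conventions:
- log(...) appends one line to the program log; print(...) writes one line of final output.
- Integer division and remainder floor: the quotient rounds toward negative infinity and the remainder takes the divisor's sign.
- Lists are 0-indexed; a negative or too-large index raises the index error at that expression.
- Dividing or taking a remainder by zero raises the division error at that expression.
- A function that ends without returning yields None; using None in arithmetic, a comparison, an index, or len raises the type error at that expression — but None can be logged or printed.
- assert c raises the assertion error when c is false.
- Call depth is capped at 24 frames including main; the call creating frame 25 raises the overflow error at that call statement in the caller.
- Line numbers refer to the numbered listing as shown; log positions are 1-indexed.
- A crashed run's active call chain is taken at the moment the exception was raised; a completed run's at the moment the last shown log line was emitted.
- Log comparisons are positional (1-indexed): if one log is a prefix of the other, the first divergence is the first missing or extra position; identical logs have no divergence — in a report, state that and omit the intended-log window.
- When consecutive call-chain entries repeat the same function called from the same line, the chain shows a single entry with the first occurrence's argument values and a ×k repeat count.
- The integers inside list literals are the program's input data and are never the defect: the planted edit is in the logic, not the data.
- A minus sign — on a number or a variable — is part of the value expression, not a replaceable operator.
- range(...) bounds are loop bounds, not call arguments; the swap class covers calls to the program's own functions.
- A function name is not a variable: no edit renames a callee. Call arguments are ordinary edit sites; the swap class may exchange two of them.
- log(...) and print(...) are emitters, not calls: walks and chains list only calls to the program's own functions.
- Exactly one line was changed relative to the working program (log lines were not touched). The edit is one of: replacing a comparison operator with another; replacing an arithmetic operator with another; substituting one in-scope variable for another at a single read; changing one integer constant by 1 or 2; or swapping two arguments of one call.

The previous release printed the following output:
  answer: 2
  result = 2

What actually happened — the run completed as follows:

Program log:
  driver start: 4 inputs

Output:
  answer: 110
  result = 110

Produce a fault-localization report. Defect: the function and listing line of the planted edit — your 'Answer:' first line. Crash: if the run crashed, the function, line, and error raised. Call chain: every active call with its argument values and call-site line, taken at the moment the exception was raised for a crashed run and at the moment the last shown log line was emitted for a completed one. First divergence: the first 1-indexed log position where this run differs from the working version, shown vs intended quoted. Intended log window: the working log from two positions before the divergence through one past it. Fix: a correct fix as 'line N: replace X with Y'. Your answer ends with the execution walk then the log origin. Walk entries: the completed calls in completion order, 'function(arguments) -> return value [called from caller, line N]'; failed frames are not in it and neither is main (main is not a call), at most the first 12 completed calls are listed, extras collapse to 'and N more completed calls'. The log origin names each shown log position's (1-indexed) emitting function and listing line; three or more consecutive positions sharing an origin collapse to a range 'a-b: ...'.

Answer: the defect is in audit_lot at line 14.
Key fact: The two runs log identically and part ways only at the printed values.
Call chain: main.
First divergence: none (the log streams are identical).
Execution walk:
  process_batch([-4, 2, 12, 4]) -> 14  [called from audit_lot, line 13]
  update_gauge(0, 110) -> 110  [called from update_gauge, line 4]
  update_gauge(2, 108) -> 110  [called from update_gauge, line 4]
  update_gauge(4, 104) -> 110  [called from update_gauge, line 4]
  update_gauge(6, 98) -> 110  [called from update_gauge, line 4]
  update_gauge(8, 90) -> 110  [called from update_gauge, line 4]
  update_gauge(10, 80) -> 110  [called from update_gauge, line 4]
  update_gauge(12, 68) -> 110  [called from update_gauge, line 4]
  update_gauge(14, 54) -> 110  [called from update_gauge, line 4]
  update_gauge(16, 38) -> 110  [called from update_gauge, line 4]
  update_gauge(18, 20) -> 110  [called from update_gauge, line 4]
  update_gauge(20, 0) -> 110  [called from audit_lot, line 15]
  ... and 1 more completed call
Log line origins:
  1: emitted by main (line 20)
A correct fix: line 14: replace `+` with `%`.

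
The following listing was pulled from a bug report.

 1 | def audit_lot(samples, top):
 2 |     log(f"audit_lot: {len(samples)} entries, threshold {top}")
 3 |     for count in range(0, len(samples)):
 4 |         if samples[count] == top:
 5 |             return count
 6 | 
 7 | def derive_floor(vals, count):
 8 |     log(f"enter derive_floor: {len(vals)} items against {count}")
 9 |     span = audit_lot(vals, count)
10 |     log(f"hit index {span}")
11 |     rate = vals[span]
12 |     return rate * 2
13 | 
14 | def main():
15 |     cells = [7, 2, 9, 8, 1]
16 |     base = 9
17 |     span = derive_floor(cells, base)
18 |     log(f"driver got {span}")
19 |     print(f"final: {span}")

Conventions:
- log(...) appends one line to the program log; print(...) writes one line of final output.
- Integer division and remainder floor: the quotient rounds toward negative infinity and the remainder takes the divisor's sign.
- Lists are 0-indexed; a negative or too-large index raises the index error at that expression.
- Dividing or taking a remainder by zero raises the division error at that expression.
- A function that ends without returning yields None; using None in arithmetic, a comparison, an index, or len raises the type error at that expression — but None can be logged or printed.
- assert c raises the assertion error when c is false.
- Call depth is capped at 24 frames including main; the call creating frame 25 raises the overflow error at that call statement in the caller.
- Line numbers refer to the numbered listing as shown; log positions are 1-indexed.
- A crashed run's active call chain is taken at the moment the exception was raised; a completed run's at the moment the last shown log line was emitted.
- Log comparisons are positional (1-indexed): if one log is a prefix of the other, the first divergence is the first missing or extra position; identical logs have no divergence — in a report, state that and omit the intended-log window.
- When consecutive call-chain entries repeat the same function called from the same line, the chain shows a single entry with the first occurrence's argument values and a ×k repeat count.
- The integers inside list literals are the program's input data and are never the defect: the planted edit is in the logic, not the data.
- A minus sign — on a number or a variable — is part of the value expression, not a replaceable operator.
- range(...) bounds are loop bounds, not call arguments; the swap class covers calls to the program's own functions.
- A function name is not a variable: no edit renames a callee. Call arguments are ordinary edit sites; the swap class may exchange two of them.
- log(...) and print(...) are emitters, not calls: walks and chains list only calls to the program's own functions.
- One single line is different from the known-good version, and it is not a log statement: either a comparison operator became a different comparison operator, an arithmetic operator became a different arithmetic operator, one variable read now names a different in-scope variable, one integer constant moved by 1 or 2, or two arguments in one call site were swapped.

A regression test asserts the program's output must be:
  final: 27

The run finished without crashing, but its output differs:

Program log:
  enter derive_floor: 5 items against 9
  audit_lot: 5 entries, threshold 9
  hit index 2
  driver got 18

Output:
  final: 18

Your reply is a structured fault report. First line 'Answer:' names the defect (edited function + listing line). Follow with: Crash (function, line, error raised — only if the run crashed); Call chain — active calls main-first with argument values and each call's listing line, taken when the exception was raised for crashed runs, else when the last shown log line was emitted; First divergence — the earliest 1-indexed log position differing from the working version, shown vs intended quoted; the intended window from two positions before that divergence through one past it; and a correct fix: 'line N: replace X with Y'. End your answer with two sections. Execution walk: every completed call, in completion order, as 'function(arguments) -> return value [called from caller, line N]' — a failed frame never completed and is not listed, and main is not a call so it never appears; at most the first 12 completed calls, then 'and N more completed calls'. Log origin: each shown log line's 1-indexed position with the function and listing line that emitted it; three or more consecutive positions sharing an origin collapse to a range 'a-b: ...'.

Answer: the defect is in derive_floor at line 12.
The tell: Everything matches until log position 4, which reads 'driver got 18' in place of 'driver got 27'.
Call chain: main.
First divergence: position 4; shown 'driver got 18' vs intended 'driver got 27'.
Intended log window:
  2: audit_lot: 5 entries, threshold 9
  3: hit index 2
  4: driver got 27
Execution walk:
  audit_lot([7, 2, 9, 8, 1], 9) -> 2  [called from derive_floor, line 9]
  derive_floor([7, 2, 9, 8, 1], 9) -> 18  [called from main, line 17]
Log line origins:
  1: emitted by derive_floor (line 8)
  2: emitted by audit_lot (line 2)
  3: emitted by derive_floor (line 10)
  4: emitted by main (line 18)
A correct fix: line 12: replace `2` with `3`.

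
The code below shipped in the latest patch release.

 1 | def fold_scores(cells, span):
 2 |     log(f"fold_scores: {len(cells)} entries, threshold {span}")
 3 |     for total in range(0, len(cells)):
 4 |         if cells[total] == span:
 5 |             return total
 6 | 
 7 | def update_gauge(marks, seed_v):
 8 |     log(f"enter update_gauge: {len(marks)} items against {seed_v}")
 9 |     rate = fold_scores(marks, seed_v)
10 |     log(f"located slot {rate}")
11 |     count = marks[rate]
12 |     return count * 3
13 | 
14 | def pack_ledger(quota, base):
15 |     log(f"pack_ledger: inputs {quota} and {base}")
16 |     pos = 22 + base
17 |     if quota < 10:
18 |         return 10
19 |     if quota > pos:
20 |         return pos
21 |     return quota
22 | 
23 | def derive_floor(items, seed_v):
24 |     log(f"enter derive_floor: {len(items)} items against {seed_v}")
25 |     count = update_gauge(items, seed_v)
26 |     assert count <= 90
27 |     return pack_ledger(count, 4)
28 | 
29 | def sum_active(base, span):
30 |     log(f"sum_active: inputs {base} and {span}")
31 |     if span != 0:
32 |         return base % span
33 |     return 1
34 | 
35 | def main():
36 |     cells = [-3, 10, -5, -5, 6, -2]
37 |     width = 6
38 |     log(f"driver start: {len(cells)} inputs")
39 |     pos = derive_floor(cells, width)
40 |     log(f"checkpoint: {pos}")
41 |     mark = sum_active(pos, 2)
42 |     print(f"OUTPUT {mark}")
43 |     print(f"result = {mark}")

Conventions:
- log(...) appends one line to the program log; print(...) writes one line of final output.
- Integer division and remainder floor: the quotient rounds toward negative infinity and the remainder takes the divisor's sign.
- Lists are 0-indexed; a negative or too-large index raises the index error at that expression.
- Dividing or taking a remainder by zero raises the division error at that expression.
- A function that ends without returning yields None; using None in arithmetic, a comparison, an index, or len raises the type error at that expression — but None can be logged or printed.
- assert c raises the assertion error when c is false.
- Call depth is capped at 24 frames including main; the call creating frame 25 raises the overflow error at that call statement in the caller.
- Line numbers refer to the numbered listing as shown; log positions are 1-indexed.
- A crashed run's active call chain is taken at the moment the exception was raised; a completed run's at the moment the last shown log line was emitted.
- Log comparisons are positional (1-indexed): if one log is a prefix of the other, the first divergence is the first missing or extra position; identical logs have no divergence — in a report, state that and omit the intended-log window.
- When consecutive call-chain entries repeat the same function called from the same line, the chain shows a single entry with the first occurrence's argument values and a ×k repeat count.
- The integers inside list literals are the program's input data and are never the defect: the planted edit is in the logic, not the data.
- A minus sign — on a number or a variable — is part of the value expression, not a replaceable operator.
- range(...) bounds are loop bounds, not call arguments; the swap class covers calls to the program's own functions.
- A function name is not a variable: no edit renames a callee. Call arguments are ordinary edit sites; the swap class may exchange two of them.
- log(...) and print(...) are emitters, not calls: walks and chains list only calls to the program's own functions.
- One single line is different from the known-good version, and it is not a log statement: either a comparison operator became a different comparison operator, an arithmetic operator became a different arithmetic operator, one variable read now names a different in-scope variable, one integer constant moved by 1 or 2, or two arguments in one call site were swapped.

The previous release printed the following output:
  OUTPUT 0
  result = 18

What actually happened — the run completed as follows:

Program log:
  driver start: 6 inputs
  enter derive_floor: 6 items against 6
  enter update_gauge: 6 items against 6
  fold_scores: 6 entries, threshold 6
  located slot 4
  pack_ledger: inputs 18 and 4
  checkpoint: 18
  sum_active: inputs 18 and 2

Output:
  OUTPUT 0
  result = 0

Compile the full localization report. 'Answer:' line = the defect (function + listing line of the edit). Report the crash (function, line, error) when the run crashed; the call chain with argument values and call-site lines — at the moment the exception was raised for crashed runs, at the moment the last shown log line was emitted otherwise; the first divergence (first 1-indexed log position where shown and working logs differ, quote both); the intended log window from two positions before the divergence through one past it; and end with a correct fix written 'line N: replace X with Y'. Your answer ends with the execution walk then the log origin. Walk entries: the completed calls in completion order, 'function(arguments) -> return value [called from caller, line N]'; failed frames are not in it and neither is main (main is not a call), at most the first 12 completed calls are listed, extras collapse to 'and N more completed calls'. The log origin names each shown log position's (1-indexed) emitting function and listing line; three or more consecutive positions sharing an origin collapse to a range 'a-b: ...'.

Answer: the defect is in main at line 43.
Key fact: The two runs log identically and part ways only at the printed values.
Call chain: main -> sum_active(18, 2) (called at line 41).
First divergence: none; the two logs match at every position.
Execution walk:
  fold_scores([-3, 10, -5, -5, 6, -2], 6) -> 4  [called from update_gauge, line 9]
  update_gauge([-3, 10, -5, -5, 6, -2], 6) -> 18  [called from derive_floor, line 25]
  pack_ledger(18, 4) -> 18  [called from derive_floor, line 27]
  derive_floor([-3, 10, -5, -5, 6, -2], 6) -> 18  [called from main, line 39]
  sum_active(18, 2) -> 0  [called from main, line 41]
Log line origins:
  1 — main, line 38
  2 — derive_floor, line 24
  3 — update_gauge, line 8
  4 — fold_scores, line 2
  5 — update_gauge, line 10
  6 — pack_ledger, line 15
  7 — main, line 40
  8 — sum_active, line 30
A correct fix: line 43: replace `mark` with `pos`.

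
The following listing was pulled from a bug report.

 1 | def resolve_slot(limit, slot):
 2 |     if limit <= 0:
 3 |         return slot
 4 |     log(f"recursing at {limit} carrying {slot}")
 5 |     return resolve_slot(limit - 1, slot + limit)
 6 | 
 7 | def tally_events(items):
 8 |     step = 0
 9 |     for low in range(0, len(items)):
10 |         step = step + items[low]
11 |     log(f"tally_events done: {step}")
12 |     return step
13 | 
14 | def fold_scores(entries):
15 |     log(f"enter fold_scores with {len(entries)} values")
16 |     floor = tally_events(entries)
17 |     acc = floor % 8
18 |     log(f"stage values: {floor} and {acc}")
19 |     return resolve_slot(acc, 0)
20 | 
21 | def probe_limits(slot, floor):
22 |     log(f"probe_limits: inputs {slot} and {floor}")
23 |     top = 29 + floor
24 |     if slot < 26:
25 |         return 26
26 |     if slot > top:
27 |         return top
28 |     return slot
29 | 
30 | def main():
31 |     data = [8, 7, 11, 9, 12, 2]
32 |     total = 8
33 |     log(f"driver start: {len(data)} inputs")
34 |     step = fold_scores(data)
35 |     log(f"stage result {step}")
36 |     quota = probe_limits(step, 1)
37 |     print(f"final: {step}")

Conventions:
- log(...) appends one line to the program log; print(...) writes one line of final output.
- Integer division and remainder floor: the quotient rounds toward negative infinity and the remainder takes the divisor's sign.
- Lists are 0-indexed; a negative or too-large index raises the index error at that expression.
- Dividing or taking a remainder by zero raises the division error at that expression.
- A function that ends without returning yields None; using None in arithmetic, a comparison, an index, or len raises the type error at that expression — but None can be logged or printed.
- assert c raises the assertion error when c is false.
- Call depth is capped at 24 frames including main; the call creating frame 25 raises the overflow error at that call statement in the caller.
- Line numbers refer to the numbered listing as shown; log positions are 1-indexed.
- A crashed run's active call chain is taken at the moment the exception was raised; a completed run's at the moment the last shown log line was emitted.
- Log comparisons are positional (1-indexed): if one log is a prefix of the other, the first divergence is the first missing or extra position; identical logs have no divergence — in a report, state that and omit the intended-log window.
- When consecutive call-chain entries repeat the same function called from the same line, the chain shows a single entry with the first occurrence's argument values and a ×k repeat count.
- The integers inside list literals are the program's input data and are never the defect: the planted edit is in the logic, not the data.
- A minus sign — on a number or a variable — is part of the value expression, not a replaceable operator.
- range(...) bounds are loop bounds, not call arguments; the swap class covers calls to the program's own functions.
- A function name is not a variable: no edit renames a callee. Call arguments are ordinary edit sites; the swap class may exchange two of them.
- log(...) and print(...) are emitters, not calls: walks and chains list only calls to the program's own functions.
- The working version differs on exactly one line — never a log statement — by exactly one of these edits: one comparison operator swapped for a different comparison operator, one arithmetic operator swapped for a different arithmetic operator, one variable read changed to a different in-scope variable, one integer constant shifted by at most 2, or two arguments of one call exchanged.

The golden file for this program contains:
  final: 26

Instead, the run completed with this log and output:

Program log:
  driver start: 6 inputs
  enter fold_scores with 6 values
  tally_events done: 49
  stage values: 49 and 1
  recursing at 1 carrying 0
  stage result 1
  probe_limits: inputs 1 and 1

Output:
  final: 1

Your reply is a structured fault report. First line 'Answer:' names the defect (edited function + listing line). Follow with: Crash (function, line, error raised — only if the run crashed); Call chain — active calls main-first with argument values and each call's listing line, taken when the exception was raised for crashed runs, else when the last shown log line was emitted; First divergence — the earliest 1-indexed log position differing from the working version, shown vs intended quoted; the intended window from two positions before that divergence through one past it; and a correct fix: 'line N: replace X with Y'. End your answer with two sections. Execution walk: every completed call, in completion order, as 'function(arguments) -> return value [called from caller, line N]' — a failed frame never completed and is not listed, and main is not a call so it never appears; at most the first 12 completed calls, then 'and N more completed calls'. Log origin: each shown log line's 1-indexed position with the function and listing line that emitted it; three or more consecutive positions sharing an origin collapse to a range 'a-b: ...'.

Answer: the defect is in main at line 37.
The tell: Every logged value matches the working version; the printed result is what differs.
Call chain: main -> probe_limits(1, 1) (called at line 36).
First divergence: there is none — every log position agrees.
Execution walk:
  tally_events([8, 7, 11, 9, 12, 2]) -> 49  [called from fold_scores, line 16]
  resolve_slot(0, 1) -> 1  [called from resolve_slot, line 5]
  resolve_slot(1, 0) -> 1  [called from fold_scores, line 19]
  fold_scores([8, 7, 11, 9, 12, 2]) -> 1  [called from main, line 34]
  probe_limits(1, 1) -> 26  [called from main, line 36]
Log line origins:
  1 — main, line 33
  2 — fold_scores, line 15
  3 — tally_events, line 11
  4 — fold_scores, line 18
  5 — resolve_slot, line 4
  6 — main, line 35
  7 — probe_limits, line 22
A correct fix: line 37: replace `step` with `quota`.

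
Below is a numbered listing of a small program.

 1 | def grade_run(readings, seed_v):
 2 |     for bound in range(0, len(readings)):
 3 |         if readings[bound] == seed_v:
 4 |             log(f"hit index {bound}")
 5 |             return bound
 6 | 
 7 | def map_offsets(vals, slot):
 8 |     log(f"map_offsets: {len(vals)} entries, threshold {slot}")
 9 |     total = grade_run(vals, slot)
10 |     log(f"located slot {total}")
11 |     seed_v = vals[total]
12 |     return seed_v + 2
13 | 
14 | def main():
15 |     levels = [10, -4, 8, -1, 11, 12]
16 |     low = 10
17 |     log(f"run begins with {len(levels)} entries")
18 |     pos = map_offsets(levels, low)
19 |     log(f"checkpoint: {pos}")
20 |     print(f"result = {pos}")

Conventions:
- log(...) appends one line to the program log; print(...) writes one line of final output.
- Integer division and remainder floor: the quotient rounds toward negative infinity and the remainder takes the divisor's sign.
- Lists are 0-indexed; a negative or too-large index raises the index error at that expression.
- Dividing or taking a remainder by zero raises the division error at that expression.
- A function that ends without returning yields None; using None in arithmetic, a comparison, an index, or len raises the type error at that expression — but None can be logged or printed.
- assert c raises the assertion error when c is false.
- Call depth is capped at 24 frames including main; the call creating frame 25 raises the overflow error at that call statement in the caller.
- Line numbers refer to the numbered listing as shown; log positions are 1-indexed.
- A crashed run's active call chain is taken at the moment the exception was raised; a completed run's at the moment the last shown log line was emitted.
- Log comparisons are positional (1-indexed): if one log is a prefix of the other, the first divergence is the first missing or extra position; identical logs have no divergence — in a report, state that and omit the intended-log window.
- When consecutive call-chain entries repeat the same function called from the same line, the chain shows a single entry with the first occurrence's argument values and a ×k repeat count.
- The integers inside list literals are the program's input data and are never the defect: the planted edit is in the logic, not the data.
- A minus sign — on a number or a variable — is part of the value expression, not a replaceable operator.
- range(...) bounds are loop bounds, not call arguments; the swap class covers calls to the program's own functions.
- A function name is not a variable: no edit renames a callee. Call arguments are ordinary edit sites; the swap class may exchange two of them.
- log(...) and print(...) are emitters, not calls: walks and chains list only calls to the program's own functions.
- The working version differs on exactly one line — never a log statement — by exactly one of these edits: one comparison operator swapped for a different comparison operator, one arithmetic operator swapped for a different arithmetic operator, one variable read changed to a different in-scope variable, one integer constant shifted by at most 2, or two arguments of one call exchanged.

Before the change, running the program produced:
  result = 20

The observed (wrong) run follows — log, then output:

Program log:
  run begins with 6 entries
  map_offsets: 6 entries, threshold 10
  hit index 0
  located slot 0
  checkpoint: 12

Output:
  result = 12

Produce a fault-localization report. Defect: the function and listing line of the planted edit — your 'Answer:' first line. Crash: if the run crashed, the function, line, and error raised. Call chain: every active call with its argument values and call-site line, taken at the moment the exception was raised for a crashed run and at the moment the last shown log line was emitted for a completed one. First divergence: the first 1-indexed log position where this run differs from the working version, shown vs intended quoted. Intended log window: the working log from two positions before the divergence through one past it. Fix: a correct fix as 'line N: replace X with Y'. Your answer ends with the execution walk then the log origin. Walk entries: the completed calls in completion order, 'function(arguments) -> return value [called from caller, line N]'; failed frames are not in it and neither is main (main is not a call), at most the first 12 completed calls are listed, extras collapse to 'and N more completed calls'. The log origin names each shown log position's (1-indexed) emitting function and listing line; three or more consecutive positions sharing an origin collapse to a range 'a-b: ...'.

Answer: the defect is in map_offsets at line 12.
Core observation: At log position 5 the runs split — shown 'checkpoint: 12', but the working version logs 'checkpoint: 20'.
Call chain: main.
First divergence: position 5 — shown 'checkpoint: 12', intended 'checkpoint: 20'.
Intended log window:
  3: hit index 0
  4: located slot 0
  5: checkpoint: 20
Execution walk:
  grade_run([10, -4, 8, -1, 11, 12], 10) -> 0  [called from map_offsets, line 9]
  map_offsets([10, -4, 8, -1, 11, 12], 10) -> 12  [called from main, line 18]
Log line origins:
  1: from main, line 17
  2: from map_offsets, line 8
  3: from grade_run, line 4
  4: from map_offsets, line 10
  5: from main, line 19
A correct fix: line 12: replace `+` with `*`.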